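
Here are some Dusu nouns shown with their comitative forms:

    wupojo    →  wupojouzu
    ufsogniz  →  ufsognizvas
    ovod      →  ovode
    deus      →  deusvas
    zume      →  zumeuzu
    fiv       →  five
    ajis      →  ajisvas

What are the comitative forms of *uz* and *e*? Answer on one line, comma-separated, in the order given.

The alternation tracks the final sound of the stem — -vas when the stem ends in a sibilant (*ufsogniz*, *deus*, *ajis*); -e when the stem ends in a non-sibilant consonant (*ovod*, *fiv*); -uzu when the stem ends in a vowel (*wupojo*, *zume*).
Since the final sound of *uz* is /z/ (a sibilant), it takes -vas, giving *uzvas*.
Since the final sound of *e* is /e/ (a vowel), it takes -uzu, giving *euzu*.

uzvas, euzu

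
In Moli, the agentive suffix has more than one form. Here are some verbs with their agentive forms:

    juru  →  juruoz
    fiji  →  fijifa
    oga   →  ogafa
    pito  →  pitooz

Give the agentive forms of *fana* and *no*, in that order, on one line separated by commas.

The alternation tracks the last vowel of the stem — -oz when the last vowel of the stem is a rounded vowel (*juru*, *pito*); -fa when the last vowel of the stem is an unrounded vowel (*fiji*, *oga*).
The last vowel of *fana* is /a/, which is an unrounded vowel, so the suffix is -fa, giving *fanafa*.
The last vowel of *no* is /o/, which is a rounded vowel, so the suffix is -oz, giving *nooz*.

fanafa, nooz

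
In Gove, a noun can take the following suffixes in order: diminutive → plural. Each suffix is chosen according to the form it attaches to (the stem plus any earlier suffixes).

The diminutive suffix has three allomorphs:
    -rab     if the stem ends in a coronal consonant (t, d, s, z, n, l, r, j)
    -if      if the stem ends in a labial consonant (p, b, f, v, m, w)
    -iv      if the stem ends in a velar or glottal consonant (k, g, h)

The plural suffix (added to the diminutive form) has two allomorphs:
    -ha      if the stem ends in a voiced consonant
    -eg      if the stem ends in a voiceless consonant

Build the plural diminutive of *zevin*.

*zevin* — final consonant /n/ (coronal) → -rab → *zevinrab*.
The final consonant of the diminutive form *zevinrab* is /b/, which is voiced, so the plural suffix is -ha, giving *zevinrabha*.

zevinrabha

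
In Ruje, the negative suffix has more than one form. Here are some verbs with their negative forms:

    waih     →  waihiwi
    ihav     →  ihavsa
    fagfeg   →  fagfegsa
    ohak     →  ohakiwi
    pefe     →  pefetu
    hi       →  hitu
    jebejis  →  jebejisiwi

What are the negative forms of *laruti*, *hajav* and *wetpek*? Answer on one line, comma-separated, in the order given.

The alternation tracks the final sound of the stem — -iwi when the stem ends in a voiceless consonant (*waih*, *ohak*, *jebejis*); -sa when the stem ends in a voiced consonant (*ihav*, *fagfeg*); -tu when the stem ends in a vowel (*pefe*, *hi*).
The final sound of *laruti* is /i/, which is a vowel, so the suffix is -tu, giving *larutitu*.
The final sound of *hajav* is /v/, which is a voiced consonant, so the suffix is -sa, giving *hajavsa*.
*wetpek*: final sound = /k/, a voiceless consonant → -iwi → *wetpekiwi*.

larutitu, hajavsa, wetpekiwi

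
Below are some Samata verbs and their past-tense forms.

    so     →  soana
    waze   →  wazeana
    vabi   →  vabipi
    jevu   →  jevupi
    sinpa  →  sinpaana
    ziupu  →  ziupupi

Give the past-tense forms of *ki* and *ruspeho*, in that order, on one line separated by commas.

kipi, ruspehoana

The alternation tracks the last vowel of the stem — -pi when the last vowel of the stem is a high vowel (*vabi*, *jevu*, *ziupu*); -ana when the last vowel of the stem is a non-high vowel (*so*, *waze*, *sinpa*).
The last vowel of *ki* is /i/, which is a high vowel, so the suffix is -pi, giving *kipi*.
*ruspeho*: last vowel = /o/, a non-high vowel → -ana → *ruspehoana*.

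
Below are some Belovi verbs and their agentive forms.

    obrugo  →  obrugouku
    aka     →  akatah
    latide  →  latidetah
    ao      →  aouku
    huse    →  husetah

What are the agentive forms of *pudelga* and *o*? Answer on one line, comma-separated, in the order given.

pudelgatah, ouku

The alternation tracks the last vowel of the stem — -uku when the last vowel of the stem is a rounded vowel (*obrugo*, *ao*); -tah when the last vowel of the stem is an unrounded vowel (*aka*, *latide*, *huse*).
*pudelga* — last vowel /a/ (an unrounded vowel) → -tah → *pudelgatah*.
*o* — last vowel /o/ (a rounded vowel) → -uku → *ouku*.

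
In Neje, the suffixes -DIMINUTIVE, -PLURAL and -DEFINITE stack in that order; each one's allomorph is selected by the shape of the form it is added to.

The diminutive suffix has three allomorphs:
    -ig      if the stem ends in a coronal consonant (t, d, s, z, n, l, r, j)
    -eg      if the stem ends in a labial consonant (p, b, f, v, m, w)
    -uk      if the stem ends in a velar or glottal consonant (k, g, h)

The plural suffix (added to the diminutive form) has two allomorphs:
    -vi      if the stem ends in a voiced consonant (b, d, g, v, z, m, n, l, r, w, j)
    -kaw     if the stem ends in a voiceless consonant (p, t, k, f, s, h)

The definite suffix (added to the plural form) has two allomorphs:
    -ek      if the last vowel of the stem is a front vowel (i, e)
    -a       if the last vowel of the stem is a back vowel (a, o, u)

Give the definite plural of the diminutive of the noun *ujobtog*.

ujobtogukkawa

Since the final consonant of *ujobtog* is /g/ (velar/glottal), it takes -uk, giving *ujobtoguk*.
The diminutive form *ujobtoguk*: final consonant = /k/, voiceless → -kaw → *ujobtogukkaw*.
Since the last vowel of the plural form *ujobtogukkaw* is /a/ (a back vowel), it takes -a, giving *ujobtogukkawa*.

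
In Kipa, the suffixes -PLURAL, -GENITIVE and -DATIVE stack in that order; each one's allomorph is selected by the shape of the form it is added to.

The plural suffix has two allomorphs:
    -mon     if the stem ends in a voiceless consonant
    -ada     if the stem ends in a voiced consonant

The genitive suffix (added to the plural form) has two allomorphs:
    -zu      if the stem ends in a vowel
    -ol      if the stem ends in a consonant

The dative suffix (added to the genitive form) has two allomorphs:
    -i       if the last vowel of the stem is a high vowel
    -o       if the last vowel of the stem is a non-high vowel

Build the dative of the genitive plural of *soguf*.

sogufmonolo

The final consonant of *soguf* is /f/, which is voiceless, so the plural suffix is -mon, giving *sogufmon*.
The plural form *sogufmon*: final sound = /n/, a consonant → -ol → *sogufmonol*.
Since the last vowel of the genitive form *sogufmonol* is /o/ (a non-high vowel), it takes -o, giving *sogufmonolo*.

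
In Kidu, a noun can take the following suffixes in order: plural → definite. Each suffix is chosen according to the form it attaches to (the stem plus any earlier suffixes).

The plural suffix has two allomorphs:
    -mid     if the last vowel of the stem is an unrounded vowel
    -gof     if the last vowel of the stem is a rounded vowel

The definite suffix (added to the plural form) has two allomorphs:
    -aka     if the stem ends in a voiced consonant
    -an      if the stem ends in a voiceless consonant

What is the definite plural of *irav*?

iravmidaka

*irav*: last vowel = /a/, an unrounded vowel → -mid → *iravmid*.
The plural form *iravmid*: final consonant = /d/, voiced → -aka → *iravmidaka*.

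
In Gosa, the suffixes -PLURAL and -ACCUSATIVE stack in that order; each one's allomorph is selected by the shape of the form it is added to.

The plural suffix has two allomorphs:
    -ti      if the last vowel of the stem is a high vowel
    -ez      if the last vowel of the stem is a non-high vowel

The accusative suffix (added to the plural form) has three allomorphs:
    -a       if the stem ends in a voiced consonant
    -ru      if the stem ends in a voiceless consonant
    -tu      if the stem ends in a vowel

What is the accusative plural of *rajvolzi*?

rajvolzititu

*rajvolzi*: last vowel = /i/, a high vowel → -ti → *rajvolziti*.
The plural form *rajvolziti*: final sound = /i/, a vowel → -tu → *rajvolzititu*.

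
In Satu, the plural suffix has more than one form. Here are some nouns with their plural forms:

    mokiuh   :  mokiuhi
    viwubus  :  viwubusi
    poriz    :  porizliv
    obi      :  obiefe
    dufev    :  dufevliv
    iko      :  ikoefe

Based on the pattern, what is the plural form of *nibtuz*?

The suffix is conditioned by the final sound: -i when the stem ends in a voiceless consonant (*mokiuh*, *viwubus*); -liv when the stem ends in a voiced consonant (*poriz*, *dufev*); -efe when the stem ends in a vowel (*obi*, *iko*).
The final sound of *nibtuz* is /z/, which is a voiced consonant, so the suffix is -liv, giving *nibtuzliv*.

nibtuzliv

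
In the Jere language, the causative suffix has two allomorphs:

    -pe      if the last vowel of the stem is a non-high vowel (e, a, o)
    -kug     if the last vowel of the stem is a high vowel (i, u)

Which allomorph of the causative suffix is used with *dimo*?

-pe

The last vowel of *dimo* is /o/, which is a non-high vowel, so the suffix is -pe.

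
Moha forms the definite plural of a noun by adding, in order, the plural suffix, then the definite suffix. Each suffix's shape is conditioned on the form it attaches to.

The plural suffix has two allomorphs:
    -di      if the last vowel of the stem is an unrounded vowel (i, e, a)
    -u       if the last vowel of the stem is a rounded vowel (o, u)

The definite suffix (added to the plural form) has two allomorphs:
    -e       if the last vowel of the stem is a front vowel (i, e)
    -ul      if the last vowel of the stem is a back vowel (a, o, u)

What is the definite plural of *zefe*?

zefedie

*zefe*: last vowel = /e/, an unrounded vowel → -di → *zefedi*.
The last vowel of the plural form *zefedi* is /i/, which is a front vowel, so the definite suffix is -e, giving *zefedie*.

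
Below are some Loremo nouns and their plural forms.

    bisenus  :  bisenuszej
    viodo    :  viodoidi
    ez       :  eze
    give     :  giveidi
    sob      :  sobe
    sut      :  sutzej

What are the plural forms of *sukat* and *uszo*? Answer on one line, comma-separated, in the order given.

sukatzej, uszoidi

The suffix is conditioned by the final sound: -zej when the stem ends in a voiceless consonant (*bisenus*, *sut*); -e when the stem ends in a voiced consonant (*ez*, *sob*); -idi when the stem ends in a vowel (*viodo*, *give*).
*sukat* — final sound /t/ (a voiceless consonant) → -zej → *sukatzej*.
*uszo* — final sound /o/ (a vowel) → -idi → *uszoidi*.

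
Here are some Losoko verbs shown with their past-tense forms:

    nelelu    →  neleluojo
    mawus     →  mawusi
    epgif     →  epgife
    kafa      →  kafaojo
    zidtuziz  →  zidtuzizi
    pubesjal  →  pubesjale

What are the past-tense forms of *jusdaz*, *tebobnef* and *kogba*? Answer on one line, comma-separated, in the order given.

jusdazi, tebobnefe, kogbaojo

The pattern is sibilance of the final sound: -i when the stem ends in a sibilant (*mawus*, *zidtuziz*); -e when the stem ends in a non-sibilant consonant (*epgif*, *pubesjal*); -ojo when the stem ends in a vowel (*nelelu*, *kafa*).
Since the final sound of *jusdaz* is /z/ (a sibilant), it takes -i, giving *jusdazi*.
*tebobnef*: final sound = /f/, a non-sibilant consonant → -e → *tebobnefe*.
The final sound of *kogba* is /a/, which is a vowel, so the suffix is -ojo, giving *kogbaojo*.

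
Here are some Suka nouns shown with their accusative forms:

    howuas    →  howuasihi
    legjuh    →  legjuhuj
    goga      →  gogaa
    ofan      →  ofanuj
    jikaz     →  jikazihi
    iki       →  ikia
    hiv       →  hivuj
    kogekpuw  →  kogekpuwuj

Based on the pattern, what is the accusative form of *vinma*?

vinmaa

The suffix is conditioned by the final sound: -ihi when the stem ends in a sibilant (*howuas*, *jikaz*); -uj when the stem ends in a non-sibilant consonant (*legjuh*, *ofan*, *hiv*, *kogekpuw*); -a when the stem ends in a vowel (*goga*, *iki*).
*vinma* — final sound /a/ (a vowel) → -a → *vinmaa*.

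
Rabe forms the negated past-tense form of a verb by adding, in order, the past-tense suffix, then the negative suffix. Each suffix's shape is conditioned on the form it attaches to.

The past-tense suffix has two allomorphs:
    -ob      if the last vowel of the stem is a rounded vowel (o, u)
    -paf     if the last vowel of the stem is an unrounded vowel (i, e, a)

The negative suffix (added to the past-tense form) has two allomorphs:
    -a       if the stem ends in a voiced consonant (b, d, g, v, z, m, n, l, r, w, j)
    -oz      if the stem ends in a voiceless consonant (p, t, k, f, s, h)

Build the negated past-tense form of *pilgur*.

*pilgur* — last vowel /u/ (a rounded vowel) → -ob → *pilgurob*.
The past-tense form *pilgurob* — final consonant /b/ (voiced) → -a → *pilguroba*.

pilguroba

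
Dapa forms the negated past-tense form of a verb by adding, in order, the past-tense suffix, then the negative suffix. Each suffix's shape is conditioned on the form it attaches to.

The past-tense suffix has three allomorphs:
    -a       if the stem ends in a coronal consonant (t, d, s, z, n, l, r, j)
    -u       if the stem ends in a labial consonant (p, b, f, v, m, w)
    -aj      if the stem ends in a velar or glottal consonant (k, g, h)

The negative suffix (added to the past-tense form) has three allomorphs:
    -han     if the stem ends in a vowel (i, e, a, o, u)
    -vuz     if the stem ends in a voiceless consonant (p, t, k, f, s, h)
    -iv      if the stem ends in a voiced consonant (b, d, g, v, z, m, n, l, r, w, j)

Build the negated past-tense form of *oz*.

ozahan

The final consonant of *oz* is /z/, which is coronal, so the past-tense suffix is -a, giving *oza*.
The past-tense form *oza*: final sound = /a/, a vowel → -han → *ozahan*.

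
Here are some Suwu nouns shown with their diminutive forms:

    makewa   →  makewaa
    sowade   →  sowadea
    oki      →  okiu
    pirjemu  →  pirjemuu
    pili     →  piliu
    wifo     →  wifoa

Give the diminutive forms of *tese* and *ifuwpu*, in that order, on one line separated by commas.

tesea, ifuwpuu

The suffix is conditioned by the last vowel: -u when the last vowel of the stem is a high vowel (*oki*, *pirjemu*, *pili*); -a when the last vowel of the stem is a non-high vowel (*makewa*, *sowade*, *wifo*).
*tese*: last vowel = /e/, a non-high vowel → -a → *tesea*.
Since the last vowel of *ifuwpu* is /u/ (a high vowel), it takes -u, giving *ifuwpuu*.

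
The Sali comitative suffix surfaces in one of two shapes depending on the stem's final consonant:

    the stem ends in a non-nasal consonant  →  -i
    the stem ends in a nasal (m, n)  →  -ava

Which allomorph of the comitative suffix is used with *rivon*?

-ava

The final consonant of *rivon* is /n/, which is a nasal, so the suffix is -ava.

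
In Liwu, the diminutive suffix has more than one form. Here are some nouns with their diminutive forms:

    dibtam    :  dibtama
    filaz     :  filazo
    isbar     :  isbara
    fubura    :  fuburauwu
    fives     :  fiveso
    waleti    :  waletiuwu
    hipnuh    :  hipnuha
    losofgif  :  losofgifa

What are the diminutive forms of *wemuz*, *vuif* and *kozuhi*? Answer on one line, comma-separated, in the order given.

The suffix is conditioned by the final sound: -o when the stem ends in a sibilant (*filaz*, *fives*); -a when the stem ends in a non-sibilant consonant (*dibtam*, *isbar*, *hipnuh*, *losofgif*); -uwu when the stem ends in a vowel (*fubura*, *waleti*).
*wemuz* — final sound /z/ (a sibilant) → -o → *wemuzo*.
*vuif*: final sound = /f/, a non-sibilant consonant → -a → *vuifa*.
*kozuhi* — final sound /i/ (a vowel) → -uwu → *kozuhiuwu*.

wemuzo, vuifa, kozuhiuwu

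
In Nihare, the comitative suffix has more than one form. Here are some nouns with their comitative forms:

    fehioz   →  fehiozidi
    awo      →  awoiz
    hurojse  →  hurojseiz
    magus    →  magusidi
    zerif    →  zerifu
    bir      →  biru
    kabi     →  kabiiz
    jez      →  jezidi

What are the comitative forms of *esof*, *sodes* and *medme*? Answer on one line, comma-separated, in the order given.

esofu, sodesidi, medmeiz

The pattern is sibilance of the final sound: -idi when the stem ends in a sibilant (*fehioz*, *magus*, *jez*); -u when the stem ends in a non-sibilant consonant (*zerif*, *bir*); -iz when the stem ends in a vowel (*awo*, *hurojse*, *kabi*).
The final sound of *esof* is /f/, which is a non-sibilant consonant, so the suffix is -u, giving *esofu*.
Since the final sound of *sodes* is /s/ (a sibilant), it takes -idi, giving *sodesidi*.
*medme* — final sound /e/ (a vowel) → -iz → *medmeiz*.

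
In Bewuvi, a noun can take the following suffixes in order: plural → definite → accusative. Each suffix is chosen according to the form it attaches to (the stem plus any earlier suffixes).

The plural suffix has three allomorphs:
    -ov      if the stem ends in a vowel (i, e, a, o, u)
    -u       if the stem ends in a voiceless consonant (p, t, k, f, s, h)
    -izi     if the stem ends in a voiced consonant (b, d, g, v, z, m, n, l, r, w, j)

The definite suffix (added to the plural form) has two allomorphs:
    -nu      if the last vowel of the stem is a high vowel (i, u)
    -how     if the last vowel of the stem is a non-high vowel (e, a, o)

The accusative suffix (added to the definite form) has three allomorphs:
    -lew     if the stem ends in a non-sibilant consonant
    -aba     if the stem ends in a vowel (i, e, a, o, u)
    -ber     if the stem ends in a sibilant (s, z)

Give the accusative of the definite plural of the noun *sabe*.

sabeovhowlew

*sabe* — final sound /e/ (a vowel) → -ov → *sabeov*.
Since the last vowel of the plural form *sabeov* is /o/ (a non-high vowel), it takes -how, giving *sabeovhow*.
The definite form *sabeovhow* — final sound /w/ (a non-sibilant consonant) → -lew → *sabeovhowlew*.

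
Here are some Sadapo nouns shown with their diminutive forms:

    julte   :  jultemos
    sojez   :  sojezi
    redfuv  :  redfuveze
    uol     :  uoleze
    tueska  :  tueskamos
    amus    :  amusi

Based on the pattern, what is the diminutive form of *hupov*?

hupoveze

The pattern is sibilance of the final sound: -i when the stem ends in a sibilant (*sojez*, *amus*); -eze when the stem ends in a non-sibilant consonant (*redfuv*, *uol*); -mos when the stem ends in a vowel (*julte*, *tueska*).
*hupov* — final sound /v/ (a non-sibilant consonant) → -eze → *hupoveze*.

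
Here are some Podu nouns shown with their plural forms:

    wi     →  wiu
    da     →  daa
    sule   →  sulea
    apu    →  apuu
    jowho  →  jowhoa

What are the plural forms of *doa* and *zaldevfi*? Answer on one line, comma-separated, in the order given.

doaa, zaldevfiu

The pattern is height harmony: -u when the last vowel of the stem is a high vowel (*wi*, *apu*); -a when the last vowel of the stem is a non-high vowel (*da*, *sule*, *jowho*).
The last vowel of *doa* is /a/, which is a non-high vowel, so the suffix is -a, giving *doaa*.
*zaldevfi* — last vowel /i/ (a high vowel) → -u → *zaldevfiu*.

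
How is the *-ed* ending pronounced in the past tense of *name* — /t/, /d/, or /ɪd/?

/d/

The stem *name* ends in a voiced sound other than /d/.
The -ed suffix is realized as /ɪd/ after /t, d/; as /t/ after other voiceless consonants; and as /d/ after other voiced sounds.
So -ed on *name* is pronounced /d/.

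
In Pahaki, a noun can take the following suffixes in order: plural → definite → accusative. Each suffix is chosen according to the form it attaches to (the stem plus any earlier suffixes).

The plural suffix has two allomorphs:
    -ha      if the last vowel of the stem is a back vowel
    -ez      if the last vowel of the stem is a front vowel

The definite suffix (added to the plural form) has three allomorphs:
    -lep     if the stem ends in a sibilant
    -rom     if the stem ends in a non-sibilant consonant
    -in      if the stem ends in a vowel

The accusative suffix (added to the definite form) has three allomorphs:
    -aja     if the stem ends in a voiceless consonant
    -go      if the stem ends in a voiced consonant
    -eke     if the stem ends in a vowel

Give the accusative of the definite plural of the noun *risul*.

*risul* — last vowel /u/ (a back vowel) → -ha → *risulha*.
The final sound of the plural form *risulha* is /a/, which is a vowel, so the definite suffix is -in, giving *risulhain*.
The definite form *risulhain*: final sound = /n/, a voiced consonant → -go → *risulhaingo*.

risulhaingo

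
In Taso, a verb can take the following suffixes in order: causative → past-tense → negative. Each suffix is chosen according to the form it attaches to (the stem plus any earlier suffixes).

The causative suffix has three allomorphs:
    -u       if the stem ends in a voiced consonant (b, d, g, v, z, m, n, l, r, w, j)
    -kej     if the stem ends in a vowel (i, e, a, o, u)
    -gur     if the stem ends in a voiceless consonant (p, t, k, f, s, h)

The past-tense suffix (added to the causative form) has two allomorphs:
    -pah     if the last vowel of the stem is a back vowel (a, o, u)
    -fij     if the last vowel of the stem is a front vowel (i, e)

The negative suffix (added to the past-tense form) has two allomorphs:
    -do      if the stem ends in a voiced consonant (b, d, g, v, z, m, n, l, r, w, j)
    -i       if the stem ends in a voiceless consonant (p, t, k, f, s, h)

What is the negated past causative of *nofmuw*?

nofmuwupahi

The final sound of *nofmuw* is /w/, which is a voiced consonant, so the causative suffix is -u, giving *nofmuwu*.
Since the last vowel of the causative form *nofmuwu* is /u/ (a back vowel), it takes -pah, giving *nofmuwupah*.
Since the final consonant of the past-tense form *nofmuwupah* is /h/ (voiceless), it takes -i, giving *nofmuwupahi*.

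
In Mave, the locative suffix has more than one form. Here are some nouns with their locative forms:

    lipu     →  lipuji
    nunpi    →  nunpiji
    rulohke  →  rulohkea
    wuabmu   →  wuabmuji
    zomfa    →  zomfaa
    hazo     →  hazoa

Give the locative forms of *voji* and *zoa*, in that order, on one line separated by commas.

The suffix is conditioned by the last vowel: -ji when the last vowel of the stem is a high vowel (*lipu*, *nunpi*, *wuabmu*); -a when the last vowel of the stem is a non-high vowel (*rulohke*, *zomfa*, *hazo*).
The last vowel of *voji* is /i/, which is a high vowel, so the suffix is -ji, giving *vojiji*.
*zoa*: last vowel = /a/, a non-high vowel → -a → *zoaa*.

vojiji, zoaa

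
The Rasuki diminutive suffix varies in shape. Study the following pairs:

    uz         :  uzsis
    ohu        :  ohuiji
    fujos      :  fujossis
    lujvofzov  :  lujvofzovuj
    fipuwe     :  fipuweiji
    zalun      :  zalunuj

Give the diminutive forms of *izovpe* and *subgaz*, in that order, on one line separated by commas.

izovpeiji, subgazsis

The suffix is conditioned by the final sound: -sis when the stem ends in a sibilant (*uz*, *fujos*); -uj when the stem ends in a non-sibilant consonant (*lujvofzov*, *zalun*); -iji when the stem ends in a vowel (*ohu*, *fipuwe*).
*izovpe*: final sound = /e/, a vowel → -iji → *izovpeiji*.
The final sound of *subgaz* is /z/, which is a sibilant, so the suffix is -sis, giving *subgazsis*.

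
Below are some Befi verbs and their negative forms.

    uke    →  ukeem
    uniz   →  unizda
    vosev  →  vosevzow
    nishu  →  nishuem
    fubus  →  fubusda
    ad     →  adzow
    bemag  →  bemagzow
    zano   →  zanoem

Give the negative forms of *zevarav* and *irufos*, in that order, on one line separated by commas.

zevaravzow, irufosda

The pattern is sibilance of the final sound: -da when the stem ends in a sibilant (*uniz*, *fubus*); -zow when the stem ends in a non-sibilant consonant (*vosev*, *ad*, *bemag*); -em when the stem ends in a vowel (*uke*, *nishu*, *zano*).
*zevarav*: final sound = /v/, a non-sibilant consonant → -zow → *zevaravzow*.
The final sound of *irufos* is /s/, which is a sibilant, so the suffix is -da, giving *irufosda*.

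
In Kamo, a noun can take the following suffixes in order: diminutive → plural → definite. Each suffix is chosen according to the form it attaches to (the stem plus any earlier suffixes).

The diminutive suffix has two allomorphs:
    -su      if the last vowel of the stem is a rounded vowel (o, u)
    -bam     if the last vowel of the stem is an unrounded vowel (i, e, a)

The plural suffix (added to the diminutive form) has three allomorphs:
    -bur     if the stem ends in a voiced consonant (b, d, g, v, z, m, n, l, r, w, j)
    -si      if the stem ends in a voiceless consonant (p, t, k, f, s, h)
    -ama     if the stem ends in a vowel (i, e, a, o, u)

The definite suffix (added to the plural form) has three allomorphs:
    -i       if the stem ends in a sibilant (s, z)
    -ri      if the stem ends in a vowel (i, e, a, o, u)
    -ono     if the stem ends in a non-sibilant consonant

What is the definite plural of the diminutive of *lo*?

losuamari

Since the last vowel of *lo* is /o/ (a rounded vowel), it takes -su, giving *losu*.
The diminutive form *losu* — final sound /u/ (a vowel) → -ama → *losuama*.
The plural form *losuama* — final sound /a/ (a vowel) → -ri → *losuamari*.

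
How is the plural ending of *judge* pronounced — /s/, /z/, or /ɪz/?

/ɪz/

The stem *judge* ends in a sibilant (/s, z, ʃ, ʒ, tʃ, dʒ/).
The plural suffix surfaces as /ɪz/ after sibilants, /s/ after other voiceless consonants, and /z/ after other voiced sounds.
So the plural -s on *judge* is pronounced /ɪz/.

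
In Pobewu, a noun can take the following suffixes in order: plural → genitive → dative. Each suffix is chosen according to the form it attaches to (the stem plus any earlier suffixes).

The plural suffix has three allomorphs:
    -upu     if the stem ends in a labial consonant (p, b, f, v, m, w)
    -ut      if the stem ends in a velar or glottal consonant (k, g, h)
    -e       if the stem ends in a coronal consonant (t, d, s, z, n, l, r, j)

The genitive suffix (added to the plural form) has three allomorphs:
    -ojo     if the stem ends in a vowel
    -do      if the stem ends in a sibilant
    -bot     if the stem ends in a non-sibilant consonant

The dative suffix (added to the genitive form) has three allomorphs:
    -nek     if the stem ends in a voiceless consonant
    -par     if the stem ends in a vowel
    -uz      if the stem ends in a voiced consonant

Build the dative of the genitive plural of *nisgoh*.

Since the final consonant of *nisgoh* is /h/ (velar/glottal), it takes -ut, giving *nisgohut*.
The plural form *nisgohut* — final sound /t/ (a non-sibilant consonant) → -bot → *nisgohutbot*.
The final sound of the genitive form *nisgohutbot* is /t/, which is a voiceless consonant, so the dative suffix is -nek, giving *nisgohutbotnek*.

nisgohutbotnek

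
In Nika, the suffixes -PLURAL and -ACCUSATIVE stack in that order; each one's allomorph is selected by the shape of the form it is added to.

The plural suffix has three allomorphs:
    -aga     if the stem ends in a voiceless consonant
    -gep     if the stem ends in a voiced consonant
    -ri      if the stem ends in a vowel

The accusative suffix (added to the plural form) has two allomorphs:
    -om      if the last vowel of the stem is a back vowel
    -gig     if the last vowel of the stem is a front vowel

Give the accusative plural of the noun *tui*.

tuirigig

*tui*: final sound = /i/, a vowel → -ri → *tuiri*.
The plural form *tuiri*: last vowel = /i/, a front vowel → -gig → *tuirigig*.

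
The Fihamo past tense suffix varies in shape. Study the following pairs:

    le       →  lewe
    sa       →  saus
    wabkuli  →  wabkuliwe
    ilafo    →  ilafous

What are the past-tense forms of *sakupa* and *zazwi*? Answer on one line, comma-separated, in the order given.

sakupaus, zazwiwe

The pattern is front/back vowel harmony: -we when the last vowel of the stem is a front vowel (*le*, *wabkuli*); -us when the last vowel of the stem is a back vowel (*sa*, *ilafo*).
*sakupa*: last vowel = /a/, a back vowel → -us → *sakupaus*.
Since the last vowel of *zazwi* is /i/ (a front vowel), it takes -we, giving *zazwiwe*.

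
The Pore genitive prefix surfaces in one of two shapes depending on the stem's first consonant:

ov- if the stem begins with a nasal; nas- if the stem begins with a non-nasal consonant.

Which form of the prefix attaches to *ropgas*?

nas-

Since the first consonant of *ropgas* is /r/ (non-nasal), it takes nas-.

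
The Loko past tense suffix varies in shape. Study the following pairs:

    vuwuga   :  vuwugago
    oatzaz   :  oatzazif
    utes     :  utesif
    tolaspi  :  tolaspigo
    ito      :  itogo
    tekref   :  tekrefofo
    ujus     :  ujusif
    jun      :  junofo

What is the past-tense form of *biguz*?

biguzif

The pattern is sibilance of the final sound: -if when the stem ends in a sibilant (*oatzaz*, *utes*, *ujus*); -ofo when the stem ends in a non-sibilant consonant (*tekref*, *jun*); -go when the stem ends in a vowel (*vuwuga*, *tolaspi*, *ito*).
Since the final sound of *biguz* is /z/ (a sibilant), it takes -if, giving *biguzif*.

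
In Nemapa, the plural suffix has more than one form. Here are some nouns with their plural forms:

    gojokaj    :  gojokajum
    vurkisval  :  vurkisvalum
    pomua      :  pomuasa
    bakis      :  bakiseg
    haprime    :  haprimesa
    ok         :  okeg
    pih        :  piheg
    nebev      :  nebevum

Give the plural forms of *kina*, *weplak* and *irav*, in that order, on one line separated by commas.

kinasa, weplakeg, iravum

Looking at the final sound of each stem: -eg when the stem ends in a voiceless consonant (*bakis*, *ok*, *pih*); -um when the stem ends in a voiced consonant (*gojokaj*, *vurkisval*, *nebev*); -sa when the stem ends in a vowel (*pomua*, *haprime*).
The final sound of *kina* is /a/, which is a vowel, so the suffix is -sa, giving *kinasa*.
*weplak* — final sound /k/ (a voiceless consonant) → -eg → *weplakeg*.
*irav* — final sound /v/ (a voiced consonant) → -um → *iravum*.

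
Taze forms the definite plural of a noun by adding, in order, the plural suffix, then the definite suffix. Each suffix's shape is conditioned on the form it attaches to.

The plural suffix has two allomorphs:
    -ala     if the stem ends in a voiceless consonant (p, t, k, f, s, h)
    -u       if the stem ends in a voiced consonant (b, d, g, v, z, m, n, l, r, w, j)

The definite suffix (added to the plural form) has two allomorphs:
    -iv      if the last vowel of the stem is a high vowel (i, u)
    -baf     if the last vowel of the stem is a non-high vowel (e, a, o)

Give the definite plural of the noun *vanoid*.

vanoiduiv

Since the final consonant of *vanoid* is /d/ (voiced), it takes -u, giving *vanoidu*.
Since the last vowel of the plural form *vanoidu* is /u/ (a high vowel), it takes -iv, giving *vanoiduiv*.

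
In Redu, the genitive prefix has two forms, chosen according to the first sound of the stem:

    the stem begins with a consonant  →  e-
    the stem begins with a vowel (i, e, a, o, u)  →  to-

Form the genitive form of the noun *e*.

Since the first sound of *e* is /e/ (a vowel), it takes to-, giving *toe*.

toe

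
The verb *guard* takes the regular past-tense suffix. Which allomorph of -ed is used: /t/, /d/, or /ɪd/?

The stem *guard* ends in /t/ or /d/.
The -ed suffix is realized as /ɪd/ after /t, d/; as /t/ after other voiceless consonants; and as /d/ after other voiced sounds.
So -ed on *guard* is pronounced /ɪd/.

/ɪd/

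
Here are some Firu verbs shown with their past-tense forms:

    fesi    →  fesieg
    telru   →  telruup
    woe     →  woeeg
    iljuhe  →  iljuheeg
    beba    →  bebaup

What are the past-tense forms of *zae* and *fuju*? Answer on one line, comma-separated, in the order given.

The suffix is conditioned by the last vowel: -eg when the last vowel of the stem is a front vowel (*fesi*, *woe*, *iljuhe*); -up when the last vowel of the stem is a back vowel (*telru*, *beba*).
The last vowel of *zae* is /e/, which is a front vowel, so the suffix is -eg, giving *zaeeg*.
*fuju* — last vowel /u/ (a back vowel) → -up → *fujuup*.

zaeeg, fujuup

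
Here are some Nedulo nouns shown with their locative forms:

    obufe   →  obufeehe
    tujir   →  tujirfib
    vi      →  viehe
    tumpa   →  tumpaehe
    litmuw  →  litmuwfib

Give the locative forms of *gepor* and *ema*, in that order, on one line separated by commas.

geporfib, emaehe

The alternation tracks the final sound of the stem — -fib when the stem ends in a consonant (*tujir*, *litmuw*); -ehe when the stem ends in a vowel (*obufe*, *vi*, *tumpa*).
Since the final sound of *gepor* is /r/ (a consonant), it takes -fib, giving *geporfib*.
*ema*: final sound = /a/, a vowel → -ehe → *emaehe*.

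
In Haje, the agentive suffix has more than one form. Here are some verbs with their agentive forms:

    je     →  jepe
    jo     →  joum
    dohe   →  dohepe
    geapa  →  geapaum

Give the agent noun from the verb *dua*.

The suffix is conditioned by the last vowel: -pe when the last vowel of the stem is a front vowel (*je*, *dohe*); -um when the last vowel of the stem is a back vowel (*jo*, *geapa*).
The last vowel of *dua* is /a/, which is a back vowel, so the suffix is -um, giving *duaum*.

duaum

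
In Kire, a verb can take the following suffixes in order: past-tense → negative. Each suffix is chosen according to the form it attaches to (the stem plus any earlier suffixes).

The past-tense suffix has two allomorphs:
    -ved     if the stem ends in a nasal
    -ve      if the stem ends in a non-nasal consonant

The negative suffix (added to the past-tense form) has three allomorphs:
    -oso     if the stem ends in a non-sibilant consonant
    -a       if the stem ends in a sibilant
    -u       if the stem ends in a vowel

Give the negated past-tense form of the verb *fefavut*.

*fefavut* — final consonant /t/ (non-nasal) → -ve → *fefavutve*.
The final sound of the past-tense form *fefavutve* is /e/, which is a vowel, so the negative suffix is -u, giving *fefavutveu*.

fefavutveu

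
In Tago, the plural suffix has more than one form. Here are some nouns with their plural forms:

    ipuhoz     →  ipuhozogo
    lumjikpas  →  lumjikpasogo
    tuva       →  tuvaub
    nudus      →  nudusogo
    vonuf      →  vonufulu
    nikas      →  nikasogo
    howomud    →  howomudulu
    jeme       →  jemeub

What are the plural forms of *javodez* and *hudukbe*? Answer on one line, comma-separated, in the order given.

The suffix is conditioned by the final sound: -ogo when the stem ends in a sibilant (*ipuhoz*, *lumjikpas*, *nudus*, *nikas*); -ulu when the stem ends in a non-sibilant consonant (*vonuf*, *howomud*); -ub when the stem ends in a vowel (*tuva*, *jeme*).
*javodez*: final sound = /z/, a sibilant → -ogo → *javodezogo*.
*hudukbe* — final sound /e/ (a vowel) → -ub → *hudukbeub*.

javodezogo, hudukbeub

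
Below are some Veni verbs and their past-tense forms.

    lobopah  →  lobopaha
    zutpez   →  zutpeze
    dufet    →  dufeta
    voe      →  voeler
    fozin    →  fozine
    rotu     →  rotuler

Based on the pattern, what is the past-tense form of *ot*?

ota

The pattern is voicing of the final sound: -a when the stem ends in a voiceless consonant (*lobopah*, *dufet*); -e when the stem ends in a voiced consonant (*zutpez*, *fozin*); -ler when the stem ends in a vowel (*voe*, *rotu*).
*ot* — final sound /t/ (a voiceless consonant) → -a → *ota*.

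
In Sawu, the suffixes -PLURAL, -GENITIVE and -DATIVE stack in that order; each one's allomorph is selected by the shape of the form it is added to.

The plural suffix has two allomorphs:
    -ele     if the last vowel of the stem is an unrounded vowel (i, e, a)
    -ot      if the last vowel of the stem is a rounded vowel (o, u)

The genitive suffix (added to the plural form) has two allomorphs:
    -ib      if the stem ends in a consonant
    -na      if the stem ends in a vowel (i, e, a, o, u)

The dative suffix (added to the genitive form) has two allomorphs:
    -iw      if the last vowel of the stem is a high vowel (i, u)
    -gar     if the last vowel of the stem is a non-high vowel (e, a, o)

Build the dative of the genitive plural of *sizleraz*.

sizlerazelenagar

The last vowel of *sizleraz* is /a/, which is an unrounded vowel, so the plural suffix is -ele, giving *sizlerazele*.
Since the final sound of the plural form *sizlerazele* is /e/ (a vowel), it takes -na, giving *sizlerazelena*.
Since the last vowel of the genitive form *sizlerazelena* is /a/ (a non-high vowel), it takes -gar, giving *sizlerazelenagar*.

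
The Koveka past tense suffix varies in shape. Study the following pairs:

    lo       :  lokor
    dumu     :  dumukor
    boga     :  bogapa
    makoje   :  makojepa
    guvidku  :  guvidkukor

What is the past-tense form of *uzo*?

uzokor

The pattern is rounding harmony: -kor when the last vowel of the stem is a rounded vowel (*lo*, *dumu*, *guvidku*); -pa when the last vowel of the stem is an unrounded vowel (*boga*, *makoje*).
Since the last vowel of *uzo* is /o/ (a rounded vowel), it takes -kor, giving *uzokor*.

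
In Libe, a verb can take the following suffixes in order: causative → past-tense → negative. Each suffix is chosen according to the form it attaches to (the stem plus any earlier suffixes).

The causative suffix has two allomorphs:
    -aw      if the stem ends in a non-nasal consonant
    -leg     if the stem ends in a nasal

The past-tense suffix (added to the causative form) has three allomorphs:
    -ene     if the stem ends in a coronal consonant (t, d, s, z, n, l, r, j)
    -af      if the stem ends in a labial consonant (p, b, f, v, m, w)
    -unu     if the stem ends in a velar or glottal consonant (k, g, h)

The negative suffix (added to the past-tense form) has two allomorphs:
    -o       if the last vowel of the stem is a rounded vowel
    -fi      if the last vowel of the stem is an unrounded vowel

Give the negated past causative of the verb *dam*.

*dam* — final consonant /m/ (a nasal) → -leg → *damleg*.
The causative form *damleg*: final consonant = /g/, velar/glottal → -unu → *damlegunu*.
The past-tense form *damlegunu*: last vowel = /u/, a rounded vowel → -o → *damlegunuo*.

damlegunuo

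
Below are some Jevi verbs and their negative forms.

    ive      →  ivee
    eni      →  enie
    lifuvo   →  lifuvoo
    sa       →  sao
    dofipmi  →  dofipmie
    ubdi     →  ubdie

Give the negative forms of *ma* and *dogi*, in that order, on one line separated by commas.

The alternation tracks the last vowel of the stem — -e when the last vowel of the stem is a front vowel (*ive*, *eni*, *dofipmi*, *ubdi*); -o when the last vowel of the stem is a back vowel (*lifuvo*, *sa*).
Since the last vowel of *ma* is /a/ (a back vowel), it takes -o, giving *mao*.
*dogi* — last vowel /i/ (a front vowel) → -e → *dogie*.

mao, dogie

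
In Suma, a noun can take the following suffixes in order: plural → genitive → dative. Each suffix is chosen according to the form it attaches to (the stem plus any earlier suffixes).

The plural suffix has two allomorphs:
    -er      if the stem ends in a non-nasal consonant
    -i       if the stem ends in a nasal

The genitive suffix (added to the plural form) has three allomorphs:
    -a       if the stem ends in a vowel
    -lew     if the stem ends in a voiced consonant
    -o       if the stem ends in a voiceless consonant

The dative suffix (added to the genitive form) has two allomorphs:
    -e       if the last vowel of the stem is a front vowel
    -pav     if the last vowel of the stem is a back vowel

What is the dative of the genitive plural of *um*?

umiapav

*um* — final consonant /m/ (a nasal) → -i → *umi*.
The final sound of the plural form *umi* is /i/, which is a vowel, so the genitive suffix is -a, giving *umia*.
The last vowel of the genitive form *umia* is /a/, which is a back vowel, so the dative suffix is -pav, giving *umiapav*.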